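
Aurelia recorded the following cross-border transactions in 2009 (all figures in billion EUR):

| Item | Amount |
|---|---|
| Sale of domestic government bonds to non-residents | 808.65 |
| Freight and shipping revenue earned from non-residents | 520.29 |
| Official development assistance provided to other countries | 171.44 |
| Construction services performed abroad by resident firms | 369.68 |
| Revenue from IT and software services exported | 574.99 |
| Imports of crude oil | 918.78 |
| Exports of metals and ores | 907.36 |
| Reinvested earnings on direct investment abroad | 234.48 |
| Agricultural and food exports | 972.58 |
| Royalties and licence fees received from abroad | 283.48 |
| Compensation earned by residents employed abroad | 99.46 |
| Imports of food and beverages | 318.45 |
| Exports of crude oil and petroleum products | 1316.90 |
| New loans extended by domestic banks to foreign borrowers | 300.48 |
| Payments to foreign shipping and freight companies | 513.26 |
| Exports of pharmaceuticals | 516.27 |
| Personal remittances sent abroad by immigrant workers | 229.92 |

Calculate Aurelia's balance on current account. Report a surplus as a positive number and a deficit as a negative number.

Goods: 516.27 + 1316.90 + 907.36 + 972.58 - 918.78 - 318.45 = 2475.88
Services: 520.29 + 283.48 + 369.68 + 574.99 - 513.26 = 1235.18
Primary income: 99.46 + 234.48 = 333.94
Secondary income: -229.92 - 171.44 = -401.36
Current account = 2475.88 + 1235.18 + 333.94 + (-401.36) = 3643.64
(Excluded from the current account — financial account: sale of domestic government bonds to non-residents 808.65, new loans extended by domestic banks to foreign borrowers 300.48.)

3643.64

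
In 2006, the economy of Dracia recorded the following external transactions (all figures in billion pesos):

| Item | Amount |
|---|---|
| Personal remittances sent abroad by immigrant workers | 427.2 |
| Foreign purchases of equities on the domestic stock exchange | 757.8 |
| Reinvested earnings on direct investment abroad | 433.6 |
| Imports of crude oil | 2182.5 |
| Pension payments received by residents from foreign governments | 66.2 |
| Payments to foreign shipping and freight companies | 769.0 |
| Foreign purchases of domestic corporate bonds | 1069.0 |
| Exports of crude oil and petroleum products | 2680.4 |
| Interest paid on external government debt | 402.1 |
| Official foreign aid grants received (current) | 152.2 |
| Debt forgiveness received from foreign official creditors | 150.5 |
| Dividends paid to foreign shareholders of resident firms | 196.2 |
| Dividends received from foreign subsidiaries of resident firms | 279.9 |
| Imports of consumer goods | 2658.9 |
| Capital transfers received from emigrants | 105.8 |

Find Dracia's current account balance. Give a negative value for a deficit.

Goods: -2182.5 - 2658.9 + 2680.4 = -2161.0
Services: -769.0
Primary income: -402.1 + 433.6 - 196.2 + 279.9 = 115.2
Secondary income: -427.2 + 66.2 + 152.2 = -208.8
Current account = (-2161.0) + (-769.0) + 115.2 + (-208.8) = -3023.6
(Excluded from the current account — financial account: foreign purchases of equities on the domestic stock exchange 757.8, foreign purchases of domestic corporate bonds 1069.0; capital account: debt forgiveness received from foreign official creditors 150.5, capital transfers received from emigrants 105.8.)

-3023.6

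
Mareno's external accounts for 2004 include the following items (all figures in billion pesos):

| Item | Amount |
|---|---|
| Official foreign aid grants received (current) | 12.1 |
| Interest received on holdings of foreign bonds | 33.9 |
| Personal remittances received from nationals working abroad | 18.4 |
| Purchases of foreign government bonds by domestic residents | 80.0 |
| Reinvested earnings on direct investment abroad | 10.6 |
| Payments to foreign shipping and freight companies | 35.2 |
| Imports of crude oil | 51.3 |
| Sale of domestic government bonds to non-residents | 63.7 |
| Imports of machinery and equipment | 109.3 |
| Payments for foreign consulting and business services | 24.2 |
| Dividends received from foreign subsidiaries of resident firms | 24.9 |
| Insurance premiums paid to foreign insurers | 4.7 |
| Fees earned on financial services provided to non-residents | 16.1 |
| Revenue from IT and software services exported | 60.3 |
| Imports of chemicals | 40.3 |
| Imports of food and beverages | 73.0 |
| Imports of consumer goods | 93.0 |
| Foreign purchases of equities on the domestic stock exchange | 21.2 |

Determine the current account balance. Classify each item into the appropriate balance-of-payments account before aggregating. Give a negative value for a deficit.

-254.7

Goods: -93.0 - 51.3 - 73.0 - 109.3 - 40.3 = -366.9
Services: -4.7 - 35.2 + 16.1 - 24.2 + 60.3 = 12.3
Primary income: 24.9 + 10.6 + 33.9 = 69.4
Secondary income: 12.1 + 18.4 = 30.5
Current account = (-366.9) + 12.3 + 69.4 + 30.5 = -254.7
(Excluded from the current account — financial account: purchases of foreign government bonds by domestic residents 80.0, sale of domestic government bonds to non-residents 63.7, foreign purchases of equities on the domestic stock exchange 21.2.)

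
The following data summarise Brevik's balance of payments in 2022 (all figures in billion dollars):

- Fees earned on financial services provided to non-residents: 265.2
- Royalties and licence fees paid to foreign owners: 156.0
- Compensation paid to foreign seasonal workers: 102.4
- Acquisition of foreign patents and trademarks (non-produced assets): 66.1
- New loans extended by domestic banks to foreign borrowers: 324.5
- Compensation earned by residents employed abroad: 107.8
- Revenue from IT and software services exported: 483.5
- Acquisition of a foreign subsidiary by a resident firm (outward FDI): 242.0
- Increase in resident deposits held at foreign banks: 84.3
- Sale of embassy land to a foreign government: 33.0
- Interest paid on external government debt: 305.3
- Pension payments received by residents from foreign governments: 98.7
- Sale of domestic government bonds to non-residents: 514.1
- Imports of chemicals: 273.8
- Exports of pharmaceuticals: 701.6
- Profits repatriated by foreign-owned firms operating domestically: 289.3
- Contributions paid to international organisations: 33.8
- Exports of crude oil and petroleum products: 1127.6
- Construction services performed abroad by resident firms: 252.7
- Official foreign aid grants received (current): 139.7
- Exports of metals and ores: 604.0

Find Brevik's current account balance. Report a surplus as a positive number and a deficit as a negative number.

Goods: -273.8 + 701.6 + 604.0 + 1127.6 = 2159.4
Services: -156.0 + 483.5 + 265.2 + 252.7 = 845.4
Primary income: -102.4 - 289.3 + 107.8 - 305.3 = -589.2
Secondary income: 98.7 + 139.7 - 33.8 = 204.6
Current account = 2159.4 + 845.4 + (-589.2) + 204.6 = 2620.2
(Excluded from the current account — capital account: acquisition of foreign patents and trademarks (non-produced assets) 66.1, sale of embassy land to a foreign government 33.0; financial account: new loans extended by domestic banks to foreign borrowers 324.5, acquisition of a foreign subsidiary by a resident firm (outward FDI) 242.0, increase in resident deposits held at foreign banks 84.3, sale of domestic government bonds to non-residents 514.1.)

2620.2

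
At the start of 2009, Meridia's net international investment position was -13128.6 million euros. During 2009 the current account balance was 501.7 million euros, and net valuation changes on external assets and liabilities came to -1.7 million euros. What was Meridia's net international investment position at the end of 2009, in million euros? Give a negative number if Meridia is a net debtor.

Change in NIIP = current account + net valuation change = 501.7 + (-1.7) = 500.0
End-of-year NIIP = -13128.6 + 500.0 = -12628.6

-12628.6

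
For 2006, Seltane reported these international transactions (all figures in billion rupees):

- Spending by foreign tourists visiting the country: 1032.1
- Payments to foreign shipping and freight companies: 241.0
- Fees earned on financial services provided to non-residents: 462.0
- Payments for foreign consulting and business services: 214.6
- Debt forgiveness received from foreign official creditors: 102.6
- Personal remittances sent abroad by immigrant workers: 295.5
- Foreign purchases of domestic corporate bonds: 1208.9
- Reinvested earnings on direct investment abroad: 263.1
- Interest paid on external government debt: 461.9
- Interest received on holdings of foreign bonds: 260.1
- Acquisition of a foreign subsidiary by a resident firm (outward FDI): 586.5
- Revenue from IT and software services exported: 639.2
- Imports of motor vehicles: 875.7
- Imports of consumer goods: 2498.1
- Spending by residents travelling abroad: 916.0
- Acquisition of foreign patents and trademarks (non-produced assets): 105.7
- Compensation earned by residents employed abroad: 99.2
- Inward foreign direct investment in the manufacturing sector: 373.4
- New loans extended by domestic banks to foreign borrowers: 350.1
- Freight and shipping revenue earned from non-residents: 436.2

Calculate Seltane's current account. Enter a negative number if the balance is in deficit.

-2310.9

Goods: -875.7 - 2498.1 = -3373.8
Services: 639.2 + 1032.1 - 916.0 + 436.2 - 241.0 - 214.6 + 462.0 = 1197.9
Primary income: -461.9 + 99.2 + 260.1 + 263.1 = 160.5
Secondary income: -295.5
Current account = (-3373.8) + 1197.9 + 160.5 + (-295.5) = -2310.9
(Excluded from the current account — capital account: debt forgiveness received from foreign official creditors 102.6, acquisition of foreign patents and trademarks (non-produced assets) 105.7; financial account: foreign purchases of domestic corporate bonds 1208.9, acquisition of a foreign subsidiary by a resident firm (outward FDI) 586.5, inward foreign direct investment in the manufacturing sector 373.4, new loans extended by domestic banks to foreign borrowers 350.1.)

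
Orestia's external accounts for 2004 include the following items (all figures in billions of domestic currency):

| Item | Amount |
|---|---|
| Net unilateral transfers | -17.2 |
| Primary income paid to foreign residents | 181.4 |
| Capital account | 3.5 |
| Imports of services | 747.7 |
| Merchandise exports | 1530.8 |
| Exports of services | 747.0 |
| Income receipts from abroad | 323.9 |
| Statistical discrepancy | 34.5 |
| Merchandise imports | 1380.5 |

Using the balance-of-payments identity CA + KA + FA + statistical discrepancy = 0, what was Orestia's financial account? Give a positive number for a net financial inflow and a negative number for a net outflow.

Goods balance = 1530.8 - 1380.5 = 150.3
Services balance = 747.0 - 747.7 = -0.7
Trade balance (goods + services) = 150.3 + (-0.7) = 149.6
Net primary income = 323.9 - 181.4 = 142.5
Net secondary income = -17.2
Current account = 149.6 + 142.5 + (-17.2) = 274.9
Financial account = -(274.9 + 3.5 + 34.5) = -312.9

-312.9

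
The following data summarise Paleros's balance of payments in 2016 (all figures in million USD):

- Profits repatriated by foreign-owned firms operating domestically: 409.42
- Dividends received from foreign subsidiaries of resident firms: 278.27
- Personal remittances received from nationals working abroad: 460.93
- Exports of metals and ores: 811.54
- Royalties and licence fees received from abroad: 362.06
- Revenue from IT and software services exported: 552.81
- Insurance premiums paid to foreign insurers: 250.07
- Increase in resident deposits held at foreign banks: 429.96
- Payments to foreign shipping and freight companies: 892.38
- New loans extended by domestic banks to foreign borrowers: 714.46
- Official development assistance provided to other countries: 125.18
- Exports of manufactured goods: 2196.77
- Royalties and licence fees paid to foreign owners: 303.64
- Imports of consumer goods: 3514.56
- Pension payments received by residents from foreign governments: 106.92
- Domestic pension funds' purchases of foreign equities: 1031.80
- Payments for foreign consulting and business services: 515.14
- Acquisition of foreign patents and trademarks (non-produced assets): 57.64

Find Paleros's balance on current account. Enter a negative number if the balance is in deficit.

Goods: 811.54 - 3514.56 + 2196.77 = -506.25
Services: -250.07 - 515.14 - 892.38 + 362.06 + 552.81 - 303.64 = -1046.36
Primary income: -409.42 + 278.27 = -131.15
Secondary income: 106.92 + 460.93 - 125.18 = 442.67
Current account = (-506.25) + (-1046.36) + (-131.15) + 442.67 = -1241.09
(Excluded from the current account — financial account: increase in resident deposits held at foreign banks 429.96, new loans extended by domestic banks to foreign borrowers 714.46, domestic pension funds' purchases of foreign equities 1031.80; capital account: acquisition of foreign patents and trademarks (non-produced assets) 57.64.)

-1241.09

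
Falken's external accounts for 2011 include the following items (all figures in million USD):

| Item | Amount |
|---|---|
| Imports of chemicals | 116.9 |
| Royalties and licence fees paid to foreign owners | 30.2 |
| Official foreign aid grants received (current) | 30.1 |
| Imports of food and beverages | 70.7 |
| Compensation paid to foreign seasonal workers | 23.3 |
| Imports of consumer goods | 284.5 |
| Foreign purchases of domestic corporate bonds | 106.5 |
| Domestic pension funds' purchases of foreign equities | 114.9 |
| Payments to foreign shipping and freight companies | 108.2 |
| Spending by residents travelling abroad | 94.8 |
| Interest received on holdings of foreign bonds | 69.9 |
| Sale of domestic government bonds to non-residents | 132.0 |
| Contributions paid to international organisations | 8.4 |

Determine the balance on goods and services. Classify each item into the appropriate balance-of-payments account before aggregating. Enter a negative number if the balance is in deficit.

-705.3

Goods: -70.7 - 284.5 - 116.9 = -472.1
Services: -94.8 - 30.2 - 108.2 = -233.2
Trade balance = -472.1 + (-233.2) = -705.3
(Excluded from the trade balance — secondary income: official foreign aid grants received (current) 30.1, contributions paid to international organisations 8.4; primary income: compensation paid to foreign seasonal workers 23.3, interest received on holdings of foreign bonds 69.9; financial account: foreign purchases of domestic corporate bonds 106.5, domestic pension funds' purchases of foreign equities 114.9, sale of domestic government bonds to non-residents 132.0.)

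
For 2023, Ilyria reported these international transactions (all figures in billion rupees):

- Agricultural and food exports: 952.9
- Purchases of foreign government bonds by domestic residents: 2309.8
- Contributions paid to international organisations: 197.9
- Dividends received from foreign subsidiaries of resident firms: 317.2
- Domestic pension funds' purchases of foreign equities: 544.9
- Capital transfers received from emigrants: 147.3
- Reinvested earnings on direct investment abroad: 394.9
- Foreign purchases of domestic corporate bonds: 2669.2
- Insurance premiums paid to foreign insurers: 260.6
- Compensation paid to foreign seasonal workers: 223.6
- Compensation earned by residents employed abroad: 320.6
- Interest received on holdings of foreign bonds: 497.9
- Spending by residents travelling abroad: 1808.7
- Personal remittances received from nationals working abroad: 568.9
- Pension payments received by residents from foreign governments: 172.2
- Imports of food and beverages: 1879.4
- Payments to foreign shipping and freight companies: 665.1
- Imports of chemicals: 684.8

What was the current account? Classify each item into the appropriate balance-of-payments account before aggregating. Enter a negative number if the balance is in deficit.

Goods: -1879.4 - 684.8 + 952.9 = -1611.3
Services: -1808.7 - 665.1 - 260.6 = -2734.4
Primary income: -223.6 + 394.9 + 320.6 + 497.9 + 317.2 = 1307.0
Secondary income: -197.9 + 568.9 + 172.2 = 543.2
Current account = (-1611.3) + (-2734.4) + 1307.0 + 543.2 = -2495.5
(Excluded from the current account — financial account: purchases of foreign government bonds by domestic residents 2309.8, domestic pension funds' purchases of foreign equities 544.9, foreign purchases of domestic corporate bonds 2669.2; capital account: capital transfers received from emigrants 147.3.)

-2495.5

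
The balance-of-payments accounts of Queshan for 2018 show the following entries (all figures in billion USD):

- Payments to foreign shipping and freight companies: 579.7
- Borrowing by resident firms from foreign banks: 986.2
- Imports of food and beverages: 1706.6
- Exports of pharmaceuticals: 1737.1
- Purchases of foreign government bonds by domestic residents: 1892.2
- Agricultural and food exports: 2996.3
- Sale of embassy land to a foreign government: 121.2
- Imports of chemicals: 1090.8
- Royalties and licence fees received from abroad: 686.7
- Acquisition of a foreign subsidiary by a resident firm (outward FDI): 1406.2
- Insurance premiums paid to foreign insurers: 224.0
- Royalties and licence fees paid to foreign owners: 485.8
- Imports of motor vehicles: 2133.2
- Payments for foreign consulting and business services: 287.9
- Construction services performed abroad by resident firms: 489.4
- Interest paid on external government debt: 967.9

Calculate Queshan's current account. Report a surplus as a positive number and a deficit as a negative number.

-1566.4

Goods: 2996.3 - 1706.6 + 1737.1 - 2133.2 - 1090.8 = -197.2
Services: -579.7 + 489.4 - 224.0 + 686.7 - 485.8 - 287.9 = -401.3
Primary income: -967.9
Current account = (-197.2) + (-401.3) + (-967.9) = -1566.4
(Excluded from the current account — financial account: borrowing by resident firms from foreign banks 986.2, purchases of foreign government bonds by domestic residents 1892.2, acquisition of a foreign subsidiary by a resident firm (outward FDI) 1406.2; capital account: sale of embassy land to a foreign government 121.2.)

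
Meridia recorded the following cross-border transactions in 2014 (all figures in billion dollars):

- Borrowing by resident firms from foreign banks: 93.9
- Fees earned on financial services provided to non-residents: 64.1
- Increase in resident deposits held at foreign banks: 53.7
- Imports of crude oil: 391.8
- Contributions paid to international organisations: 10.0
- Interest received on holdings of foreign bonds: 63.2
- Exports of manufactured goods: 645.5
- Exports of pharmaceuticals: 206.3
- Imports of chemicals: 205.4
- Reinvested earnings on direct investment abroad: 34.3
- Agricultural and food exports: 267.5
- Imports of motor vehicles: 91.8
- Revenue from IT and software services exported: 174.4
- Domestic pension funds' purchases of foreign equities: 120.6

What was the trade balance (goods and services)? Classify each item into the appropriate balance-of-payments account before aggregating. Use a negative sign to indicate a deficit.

Goods: 267.5 + 645.5 - 391.8 + 206.3 - 205.4 - 91.8 = 430.3
Services: 174.4 + 64.1 = 238.5
Trade balance = 430.3 + 238.5 = 668.8
(Excluded from the trade balance — financial account: borrowing by resident firms from foreign banks 93.9, increase in resident deposits held at foreign banks 53.7, domestic pension funds' purchases of foreign equities 120.6; secondary income: contributions paid to international organisations 10.0; primary income: interest received on holdings of foreign bonds 63.2, reinvested earnings on direct investment abroad 34.3.)

668.8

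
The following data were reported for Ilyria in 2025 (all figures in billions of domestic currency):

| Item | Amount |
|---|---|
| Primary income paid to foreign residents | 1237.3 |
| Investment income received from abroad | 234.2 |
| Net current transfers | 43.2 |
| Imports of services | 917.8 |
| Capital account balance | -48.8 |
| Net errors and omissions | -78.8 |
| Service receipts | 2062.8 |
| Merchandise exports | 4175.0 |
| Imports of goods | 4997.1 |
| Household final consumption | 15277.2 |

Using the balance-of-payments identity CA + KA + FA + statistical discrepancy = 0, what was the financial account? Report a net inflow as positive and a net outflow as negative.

Goods balance = 4175.0 - 4997.1 = -822.1
Services balance = 2062.8 - 917.8 = 1145.0
Trade balance (goods + services) = -822.1 + 1145.0 = 322.9
Net primary income = 234.2 - 1237.3 = -1003.1
Net secondary income = 43.2
Current account = 322.9 + (-1003.1) + 43.2 = -637.0
Financial account = -(-637.0 + (-48.8) + (-78.8)) = 764.6

764.6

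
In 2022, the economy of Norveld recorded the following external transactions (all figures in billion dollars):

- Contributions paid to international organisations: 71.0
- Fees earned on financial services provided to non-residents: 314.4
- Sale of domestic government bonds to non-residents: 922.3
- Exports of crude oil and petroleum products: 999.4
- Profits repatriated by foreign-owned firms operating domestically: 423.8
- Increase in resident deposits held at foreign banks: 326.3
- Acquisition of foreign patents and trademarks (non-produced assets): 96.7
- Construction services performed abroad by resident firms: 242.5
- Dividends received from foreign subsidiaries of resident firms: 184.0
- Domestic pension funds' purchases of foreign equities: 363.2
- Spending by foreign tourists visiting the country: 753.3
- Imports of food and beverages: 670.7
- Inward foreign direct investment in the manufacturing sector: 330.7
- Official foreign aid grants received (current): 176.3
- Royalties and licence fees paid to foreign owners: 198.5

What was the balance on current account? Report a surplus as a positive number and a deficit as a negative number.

1305.9

Goods: -670.7 + 999.4 = 328.7
Services: 753.3 - 198.5 + 314.4 + 242.5 = 1111.7
Primary income: -423.8 + 184.0 = -239.8
Secondary income: -71.0 + 176.3 = 105.3
Current account = 328.7 + 1111.7 + (-239.8) + 105.3 = 1305.9
(Excluded from the current account — financial account: sale of domestic government bonds to non-residents 922.3, increase in resident deposits held at foreign banks 326.3, domestic pension funds' purchases of foreign equities 363.2, inward foreign direct investment in the manufacturing sector 330.7; capital account: acquisition of foreign patents and trademarks (non-produced assets) 96.7.)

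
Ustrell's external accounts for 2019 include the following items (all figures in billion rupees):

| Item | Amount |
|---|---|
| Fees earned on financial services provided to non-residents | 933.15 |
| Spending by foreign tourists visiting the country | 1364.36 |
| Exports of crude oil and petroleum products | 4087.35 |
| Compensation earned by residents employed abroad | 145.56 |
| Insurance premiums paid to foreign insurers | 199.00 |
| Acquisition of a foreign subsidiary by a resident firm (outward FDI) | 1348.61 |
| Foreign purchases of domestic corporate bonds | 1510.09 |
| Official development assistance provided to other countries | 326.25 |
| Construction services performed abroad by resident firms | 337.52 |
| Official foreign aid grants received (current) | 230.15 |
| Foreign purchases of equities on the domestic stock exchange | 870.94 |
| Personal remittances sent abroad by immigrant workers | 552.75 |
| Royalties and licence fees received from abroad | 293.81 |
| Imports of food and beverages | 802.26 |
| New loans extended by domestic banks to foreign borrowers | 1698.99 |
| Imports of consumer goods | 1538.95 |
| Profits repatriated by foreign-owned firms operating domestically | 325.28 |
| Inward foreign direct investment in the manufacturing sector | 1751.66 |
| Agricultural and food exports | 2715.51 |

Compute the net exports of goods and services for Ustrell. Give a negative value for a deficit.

7191.49

Goods: 4087.35 - 802.26 + 2715.51 - 1538.95 = 4461.65
Services: 933.15 + 1364.36 + 337.52 + 293.81 - 199.00 = 2729.84
Trade balance = 4461.65 + 2729.84 = 7191.49
(Excluded from the trade balance — primary income: compensation earned by residents employed abroad 145.56, profits repatriated by foreign-owned firms operating domestically 325.28; financial account: acquisition of a foreign subsidiary by a resident firm (outward FDI) 1348.61, foreign purchases of domestic corporate bonds 1510.09, foreign purchases of equities on the domestic stock exchange 870.94, new loans extended by domestic banks to foreign borrowers 1698.99, inward foreign direct investment in the manufacturing sector 1751.66; secondary income: official development assistance provided to other countries 326.25, official foreign aid grants received (current) 230.15, personal remittances sent abroad by immigrant workers 552.75.)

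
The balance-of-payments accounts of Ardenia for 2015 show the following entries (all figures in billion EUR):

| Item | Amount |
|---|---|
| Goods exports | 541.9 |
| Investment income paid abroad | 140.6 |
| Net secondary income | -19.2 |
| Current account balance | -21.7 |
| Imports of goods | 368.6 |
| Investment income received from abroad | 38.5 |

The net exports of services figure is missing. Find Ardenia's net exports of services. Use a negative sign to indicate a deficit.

-73.7

Current account = goods balance + services balance + net primary income + net secondary income
Sum of the known components = 52.0
Net exports of services = CA - (known components) = -21.7 - 52.0 = -73.7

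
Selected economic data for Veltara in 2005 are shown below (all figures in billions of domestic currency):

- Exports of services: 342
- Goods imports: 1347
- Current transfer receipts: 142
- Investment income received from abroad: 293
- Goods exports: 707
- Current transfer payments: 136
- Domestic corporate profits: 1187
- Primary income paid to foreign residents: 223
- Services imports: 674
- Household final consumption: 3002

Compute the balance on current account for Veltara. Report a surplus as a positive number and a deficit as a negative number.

-896

Goods balance = 707 - 1347 = -640
Services balance = 342 - 674 = -332
Trade balance (goods + services) = -640 + (-332) = -972
Net primary income = 293 - 223 = 70
Net secondary income = 142 - 136 = 6
Current account = -972 + 70 + 6 = -896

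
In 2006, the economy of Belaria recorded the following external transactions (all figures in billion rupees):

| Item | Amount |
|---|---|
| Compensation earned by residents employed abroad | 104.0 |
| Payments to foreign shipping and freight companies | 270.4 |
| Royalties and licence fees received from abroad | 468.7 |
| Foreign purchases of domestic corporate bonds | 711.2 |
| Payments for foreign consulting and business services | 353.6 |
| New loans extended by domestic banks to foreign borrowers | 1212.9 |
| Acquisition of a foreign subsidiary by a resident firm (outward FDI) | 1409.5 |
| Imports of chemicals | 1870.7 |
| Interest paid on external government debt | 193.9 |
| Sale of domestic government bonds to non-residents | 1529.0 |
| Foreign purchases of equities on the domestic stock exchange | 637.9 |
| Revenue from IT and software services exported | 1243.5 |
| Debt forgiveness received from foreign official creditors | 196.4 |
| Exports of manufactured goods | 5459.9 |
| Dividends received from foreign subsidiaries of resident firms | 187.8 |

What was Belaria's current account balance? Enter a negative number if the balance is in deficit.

Goods: -1870.7 + 5459.9 = 3589.2
Services: 468.7 - 353.6 + 1243.5 - 270.4 = 1088.2
Primary income: 187.8 - 193.9 + 104.0 = 97.9
Current account = 3589.2 + 1088.2 + 97.9 = 4775.3
(Excluded from the current account — financial account: foreign purchases of domestic corporate bonds 711.2, new loans extended by domestic banks to foreign borrowers 1212.9, acquisition of a foreign subsidiary by a resident firm (outward FDI) 1409.5, sale of domestic government bonds to non-residents 1529.0, foreign purchases of equities on the domestic stock exchange 637.9; capital account: debt forgiveness received from foreign official creditors 196.4.)

4775.3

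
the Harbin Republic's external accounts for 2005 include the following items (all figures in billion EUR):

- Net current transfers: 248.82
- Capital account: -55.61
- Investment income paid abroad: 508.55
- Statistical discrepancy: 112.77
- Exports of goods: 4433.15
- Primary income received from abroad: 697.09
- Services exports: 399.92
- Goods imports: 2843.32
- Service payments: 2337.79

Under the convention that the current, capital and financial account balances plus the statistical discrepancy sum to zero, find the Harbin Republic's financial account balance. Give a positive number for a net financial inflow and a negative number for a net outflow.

-146.48

Goods balance = 4433.15 - 2843.32 = 1589.83
Services balance = 399.92 - 2337.79 = -1937.87
Trade balance (goods + services) = 1589.83 + (-1937.87) = -348.04
Net primary income = 697.09 - 508.55 = 188.54
Net secondary income = 248.82
Current account = -348.04 + 188.54 + 248.82 = 89.32
Financial account = -(89.32 + (-55.61) + 112.77) = -146.48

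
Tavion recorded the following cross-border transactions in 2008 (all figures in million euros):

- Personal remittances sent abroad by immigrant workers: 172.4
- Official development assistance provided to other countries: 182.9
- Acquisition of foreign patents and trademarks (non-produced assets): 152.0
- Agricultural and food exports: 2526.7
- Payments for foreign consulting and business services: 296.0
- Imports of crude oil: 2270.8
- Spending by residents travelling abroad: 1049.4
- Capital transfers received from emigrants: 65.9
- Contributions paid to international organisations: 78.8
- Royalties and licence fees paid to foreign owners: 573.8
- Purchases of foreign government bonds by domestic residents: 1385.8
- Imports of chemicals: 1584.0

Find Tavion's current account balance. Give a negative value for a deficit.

-3681.4

Goods: 2526.7 - 1584.0 - 2270.8 = -1328.1
Services: -296.0 - 573.8 - 1049.4 = -1919.2
Secondary income: -172.4 - 78.8 - 182.9 = -434.1
Current account = (-1328.1) + (-1919.2) + (-434.1) = -3681.4
(Excluded from the current account — capital account: acquisition of foreign patents and trademarks (non-produced assets) 152.0, capital transfers received from emigrants 65.9; financial account: purchases of foreign government bonds by domestic residents 1385.8.)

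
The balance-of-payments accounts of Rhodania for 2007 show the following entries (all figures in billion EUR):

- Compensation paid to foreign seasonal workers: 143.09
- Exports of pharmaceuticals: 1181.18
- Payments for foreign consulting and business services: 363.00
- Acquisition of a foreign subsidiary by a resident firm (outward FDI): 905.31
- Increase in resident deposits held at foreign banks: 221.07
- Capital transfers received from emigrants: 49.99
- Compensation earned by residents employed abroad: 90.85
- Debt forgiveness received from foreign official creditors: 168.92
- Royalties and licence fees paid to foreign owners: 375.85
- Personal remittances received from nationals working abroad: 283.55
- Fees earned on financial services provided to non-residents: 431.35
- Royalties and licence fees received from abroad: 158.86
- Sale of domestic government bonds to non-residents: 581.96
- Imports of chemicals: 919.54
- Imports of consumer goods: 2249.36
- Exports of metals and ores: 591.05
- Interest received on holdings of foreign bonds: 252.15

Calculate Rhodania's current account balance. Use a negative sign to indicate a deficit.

-1061.85

Goods: -2249.36 + 591.05 + 1181.18 - 919.54 = -1396.67
Services: -363.00 + 158.86 - 375.85 + 431.35 = -148.64
Primary income: 90.85 + 252.15 - 143.09 = 199.91
Secondary income: 283.55
Current account = (-1396.67) + (-148.64) + 199.91 + 283.55 = -1061.85
(Excluded from the current account — financial account: acquisition of a foreign subsidiary by a resident firm (outward FDI) 905.31, increase in resident deposits held at foreign banks 221.07, sale of domestic government bonds to non-residents 581.96; capital account: capital transfers received from emigrants 49.99, debt forgiveness received from foreign official creditors 168.92.)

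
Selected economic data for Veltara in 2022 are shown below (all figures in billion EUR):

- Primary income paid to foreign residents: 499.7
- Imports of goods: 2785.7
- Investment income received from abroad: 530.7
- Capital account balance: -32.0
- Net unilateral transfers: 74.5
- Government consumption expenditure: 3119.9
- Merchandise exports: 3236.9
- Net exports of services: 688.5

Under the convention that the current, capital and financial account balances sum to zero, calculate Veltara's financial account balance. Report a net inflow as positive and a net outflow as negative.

Goods balance = 3236.9 - 2785.7 = 451.2
Services balance = 688.5
Trade balance (goods + services) = 451.2 + 688.5 = 1139.7
Net primary income = 530.7 - 499.7 = 31.0
Net secondary income = 74.5
Current account = 1139.7 + 31.0 + 74.5 = 1245.2
Financial account = -(1245.2 + (-32.0)) = -1213.2

-1213.2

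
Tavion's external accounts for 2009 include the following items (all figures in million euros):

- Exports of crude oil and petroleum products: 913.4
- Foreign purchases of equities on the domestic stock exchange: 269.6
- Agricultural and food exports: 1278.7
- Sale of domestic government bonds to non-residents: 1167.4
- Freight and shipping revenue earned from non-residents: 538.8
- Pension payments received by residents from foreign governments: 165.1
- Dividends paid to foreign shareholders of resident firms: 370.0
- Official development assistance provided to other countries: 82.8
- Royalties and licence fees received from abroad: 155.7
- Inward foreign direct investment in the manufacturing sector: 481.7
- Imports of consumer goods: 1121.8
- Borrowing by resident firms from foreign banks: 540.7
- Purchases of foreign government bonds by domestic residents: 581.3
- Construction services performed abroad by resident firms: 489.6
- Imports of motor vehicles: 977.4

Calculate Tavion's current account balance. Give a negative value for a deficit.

989.3

Goods: -1121.8 + 1278.7 + 913.4 - 977.4 = 92.9
Services: 155.7 + 489.6 + 538.8 = 1184.1
Primary income: -370.0
Secondary income: -82.8 + 165.1 = 82.3
Current account = 92.9 + 1184.1 + (-370.0) + 82.3 = 989.3
(Excluded from the current account — financial account: foreign purchases of equities on the domestic stock exchange 269.6, sale of domestic government bonds to non-residents 1167.4, inward foreign direct investment in the manufacturing sector 481.7, borrowing by resident firms from foreign banks 540.7, purchases of foreign government bonds by domestic residents 581.3.)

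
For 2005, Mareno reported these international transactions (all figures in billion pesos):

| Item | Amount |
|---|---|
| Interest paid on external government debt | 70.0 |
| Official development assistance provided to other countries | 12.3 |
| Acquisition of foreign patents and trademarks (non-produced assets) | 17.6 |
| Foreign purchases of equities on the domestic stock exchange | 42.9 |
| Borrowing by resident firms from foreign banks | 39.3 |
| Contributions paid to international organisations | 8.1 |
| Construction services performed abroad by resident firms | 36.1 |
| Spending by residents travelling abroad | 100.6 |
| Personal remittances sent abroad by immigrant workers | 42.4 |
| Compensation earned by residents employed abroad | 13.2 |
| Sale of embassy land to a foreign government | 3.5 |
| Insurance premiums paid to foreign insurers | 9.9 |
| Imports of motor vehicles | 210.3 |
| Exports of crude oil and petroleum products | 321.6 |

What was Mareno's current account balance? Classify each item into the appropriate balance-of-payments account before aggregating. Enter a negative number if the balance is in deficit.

-82.7

Goods: 321.6 - 210.3 = 111.3
Services: -100.6 - 9.9 + 36.1 = -74.4
Primary income: -70.0 + 13.2 = -56.8
Secondary income: -12.3 - 42.4 - 8.1 = -62.8
Current account = 111.3 + (-74.4) + (-56.8) + (-62.8) = -82.7
(Excluded from the current account — capital account: acquisition of foreign patents and trademarks (non-produced assets) 17.6, sale of embassy land to a foreign government 3.5; financial account: foreign purchases of equities on the domestic stock exchange 42.9, borrowing by resident firms from foreign banks 39.3.)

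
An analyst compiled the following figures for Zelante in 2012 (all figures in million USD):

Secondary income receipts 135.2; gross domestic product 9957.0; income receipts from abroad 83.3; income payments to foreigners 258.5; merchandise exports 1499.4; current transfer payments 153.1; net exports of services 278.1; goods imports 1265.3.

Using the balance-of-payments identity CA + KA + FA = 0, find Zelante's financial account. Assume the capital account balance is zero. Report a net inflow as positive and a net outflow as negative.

Goods balance = 1499.4 - 1265.3 = 234.1
Services balance = 278.1
Trade balance (goods + services) = 234.1 + 278.1 = 512.2
Net primary income = 83.3 - 258.5 = -175.2
Net secondary income = 135.2 - 153.1 = -17.9
Current account = 512.2 + (-175.2) + (-17.9) = 319.1
Financial account = -(319.1) = -319.1

-319.1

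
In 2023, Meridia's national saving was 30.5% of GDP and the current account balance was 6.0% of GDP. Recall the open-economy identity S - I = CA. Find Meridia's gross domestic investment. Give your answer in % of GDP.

24.5

S - I = CA (net lending to the rest of the world).
I = S - CA = 30.5 - 6.0 = 24.5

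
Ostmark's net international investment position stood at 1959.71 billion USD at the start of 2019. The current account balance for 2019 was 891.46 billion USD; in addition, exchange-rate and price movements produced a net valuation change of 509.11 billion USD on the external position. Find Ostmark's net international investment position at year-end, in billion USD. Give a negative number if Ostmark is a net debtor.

3360.28

Change in NIIP = current account + net valuation change = 891.46 + 509.11 = 1400.57
End-of-year NIIP = 1959.71 + 1400.57 = 3360.28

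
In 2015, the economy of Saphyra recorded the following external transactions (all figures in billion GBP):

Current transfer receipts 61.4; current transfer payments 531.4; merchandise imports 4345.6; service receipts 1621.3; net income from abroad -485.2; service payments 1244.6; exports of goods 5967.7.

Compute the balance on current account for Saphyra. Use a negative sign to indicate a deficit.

1043.6

Goods balance = 5967.7 - 4345.6 = 1622.1
Services balance = 1621.3 - 1244.6 = 376.7
Trade balance (goods + services) = 1622.1 + 376.7 = 1998.8
Net primary income = -485.2
Net secondary income = 61.4 - 531.4 = -470.0
Current account = 1998.8 + (-485.2) + (-470.0) = 1043.6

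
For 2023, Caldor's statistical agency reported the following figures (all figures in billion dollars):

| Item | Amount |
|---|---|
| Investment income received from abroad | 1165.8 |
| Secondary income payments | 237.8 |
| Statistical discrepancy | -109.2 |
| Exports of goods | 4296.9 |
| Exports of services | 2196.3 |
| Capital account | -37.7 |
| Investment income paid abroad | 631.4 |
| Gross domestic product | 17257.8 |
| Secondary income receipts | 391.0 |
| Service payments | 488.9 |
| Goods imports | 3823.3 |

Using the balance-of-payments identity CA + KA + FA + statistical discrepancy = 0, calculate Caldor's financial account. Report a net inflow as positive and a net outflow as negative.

Goods balance = 4296.9 - 3823.3 = 473.6
Services balance = 2196.3 - 488.9 = 1707.4
Trade balance (goods + services) = 473.6 + 1707.4 = 2181.0
Net primary income = 1165.8 - 631.4 = 534.4
Net secondary income = 391.0 - 237.8 = 153.2
Current account = 2181.0 + 534.4 + 153.2 = 2868.6
Financial account = -(2868.6 + (-37.7) + (-109.2)) = -2721.7

-2721.7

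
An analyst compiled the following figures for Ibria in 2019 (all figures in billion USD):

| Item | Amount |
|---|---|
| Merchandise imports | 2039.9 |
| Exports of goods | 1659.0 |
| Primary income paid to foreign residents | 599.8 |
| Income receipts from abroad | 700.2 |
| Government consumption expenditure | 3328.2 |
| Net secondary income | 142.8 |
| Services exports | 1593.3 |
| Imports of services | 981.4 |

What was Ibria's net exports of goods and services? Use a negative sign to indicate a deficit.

Goods balance = 1659.0 - 2039.9 = -380.9
Services balance = 1593.3 - 981.4 = 611.9
Trade balance (goods + services) = -380.9 + 611.9 = 231.0

231.0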